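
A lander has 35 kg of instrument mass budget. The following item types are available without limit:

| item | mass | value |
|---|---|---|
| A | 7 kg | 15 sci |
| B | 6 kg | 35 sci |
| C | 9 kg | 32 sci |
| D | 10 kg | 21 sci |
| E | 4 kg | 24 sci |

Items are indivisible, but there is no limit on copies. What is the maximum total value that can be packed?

203 sci

Best value-per-unit is E at 24/4; filling with it alone gives 8×24 = 192.
Optimal mix: 1×B + 7×E → mass 34, value 203.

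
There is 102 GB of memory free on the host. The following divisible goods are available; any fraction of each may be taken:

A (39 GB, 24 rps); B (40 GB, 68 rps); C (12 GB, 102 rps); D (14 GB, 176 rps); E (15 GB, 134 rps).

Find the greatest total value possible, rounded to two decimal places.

Take in order of value per unit:
- D (176/14 per unit): all 14 → value 176, running total 176.00
- E (134/15 per unit): all 15 → value 134, running total 310.00
- C (102/12 per unit): all 12 → value 102, running total 412.00
- B (68/40 per unit): all 40 → value 68, running total 480.00
- A (24/39 per unit): 21 of 39 → value 21×24/39 = 12.9231, running total 492.92
Total 492.92.

492.92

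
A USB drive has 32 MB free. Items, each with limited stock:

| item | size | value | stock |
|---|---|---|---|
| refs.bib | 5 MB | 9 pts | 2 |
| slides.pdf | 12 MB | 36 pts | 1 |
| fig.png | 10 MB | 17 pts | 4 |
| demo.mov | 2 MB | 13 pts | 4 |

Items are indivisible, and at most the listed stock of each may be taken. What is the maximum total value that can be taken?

Best selections within size 32 and stock limits:
- 2×refs.bib + 1×slides.pdf + 4×demo.mov: size 30, value 106
- 1×slides.pdf + 1×fig.png + 4×demo.mov: size 30, value 105
- 1×refs.bib + 1×slides.pdf + 4×demo.mov: size 25, value 97
- 2×refs.bib + 1×slides.pdf + 3×demo.mov: size 28, value 93
Best: 106 pts.

106 pts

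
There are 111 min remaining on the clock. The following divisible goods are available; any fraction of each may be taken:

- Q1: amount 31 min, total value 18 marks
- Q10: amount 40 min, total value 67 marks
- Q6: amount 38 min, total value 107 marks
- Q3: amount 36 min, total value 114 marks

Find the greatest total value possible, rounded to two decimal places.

Take in order of value per unit:
- Q3 (114/36 per unit): all 36 → value 114, running total 114.00
- Q6 (107/38 per unit): all 38 → value 107, running total 221.00
- Q10 (67/40 per unit): 37 of 40 → value 37×67/40 = 61.9750, running total 282.98
Total 282.98.

282.98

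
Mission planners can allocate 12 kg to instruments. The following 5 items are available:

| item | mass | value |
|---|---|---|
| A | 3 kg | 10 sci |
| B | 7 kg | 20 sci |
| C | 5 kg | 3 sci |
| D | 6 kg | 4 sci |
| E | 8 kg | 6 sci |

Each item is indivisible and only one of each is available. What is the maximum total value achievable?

30 sci

Check high-value combinations within 12 kg:
- A+B: mass 3+7=10, value 10+20=30
- B+C: mass 7+5=12, value 20+3=23
- B: mass 7, value 20
- A+E: mass 3+8=11, value 10+6=16
- A+D: mass 3+6=9, value 10+4=14
Best: 30 sci.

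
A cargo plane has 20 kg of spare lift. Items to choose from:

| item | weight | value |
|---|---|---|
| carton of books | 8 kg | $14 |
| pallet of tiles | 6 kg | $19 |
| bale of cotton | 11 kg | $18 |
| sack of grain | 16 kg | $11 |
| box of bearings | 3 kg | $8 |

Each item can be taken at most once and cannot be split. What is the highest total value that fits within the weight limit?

$45

Check high-value combinations within 20 kg:
- pallet of tiles+bale of cotton+box of bearings: weight 6+11+3=20, value 19+18+8=45
- carton of books+pallet of tiles+box of bearings: weight 8+6+3=17, value 14+19+8=41
- pallet of tiles+bale of cotton: weight 6+11=17, value 19+18=37
- carton of books+pallet of tiles: weight 8+6=14, value 14+19=33
- carton of books+bale of cotton: weight 8+11=19, value 14+18=32
Best: $45.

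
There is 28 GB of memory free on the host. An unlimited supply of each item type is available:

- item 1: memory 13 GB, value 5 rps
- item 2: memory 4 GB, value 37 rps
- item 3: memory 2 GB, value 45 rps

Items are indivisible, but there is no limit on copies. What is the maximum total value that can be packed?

Best value-per-unit is item 3 at 45/2, and filling with it alone uses memory 14×2=28. No mix of the others beats 14×45 = 630.

630 rps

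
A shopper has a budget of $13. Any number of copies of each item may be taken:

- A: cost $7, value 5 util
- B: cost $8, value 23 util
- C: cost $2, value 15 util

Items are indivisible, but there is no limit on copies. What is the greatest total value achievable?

Best value-per-unit is C at 15/2, and filling with it alone uses cost 6×2=12. No mix of the others beats 6×15 = 90.

90 util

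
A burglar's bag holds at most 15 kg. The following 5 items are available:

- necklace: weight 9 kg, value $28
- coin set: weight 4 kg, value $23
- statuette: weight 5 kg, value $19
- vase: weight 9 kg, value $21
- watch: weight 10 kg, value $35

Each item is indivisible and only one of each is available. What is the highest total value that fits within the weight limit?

This is a 0/1 knapsack; check combinations near the capacity.
- coin set+watch: weight 4+10=14, value 23+35=58
- statuette+watch: weight 5+10=15, value 19+35=54
- necklace+coin set: weight 9+4=13, value 28+23=51
- necklace+statuette: weight 9+5=14, value 28+19=47
- coin set+vase: weight 4+9=13, value 23+21=44
Best: $58.

$58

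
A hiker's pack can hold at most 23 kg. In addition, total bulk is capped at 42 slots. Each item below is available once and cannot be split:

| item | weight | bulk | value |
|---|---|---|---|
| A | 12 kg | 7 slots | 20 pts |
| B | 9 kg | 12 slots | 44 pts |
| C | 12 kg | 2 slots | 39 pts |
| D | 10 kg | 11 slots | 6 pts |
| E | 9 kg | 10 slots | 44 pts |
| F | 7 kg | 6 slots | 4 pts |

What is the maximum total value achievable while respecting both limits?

Feasible sets respecting both limits:
- B+E: weight 18, bulk 22, value 88
- B+C: weight 21, bulk 14, value 83
- C+E: weight 21, bulk 12, value 83
Best: 88 pts.

88 pts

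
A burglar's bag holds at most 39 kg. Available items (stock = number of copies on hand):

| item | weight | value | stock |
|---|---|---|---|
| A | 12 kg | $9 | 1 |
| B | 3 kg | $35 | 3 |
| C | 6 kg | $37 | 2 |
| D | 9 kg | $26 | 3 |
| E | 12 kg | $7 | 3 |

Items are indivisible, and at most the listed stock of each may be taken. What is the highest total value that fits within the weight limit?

Top feasible selections:
- 3×B + 2×C + 2×D: weight 39, value 231
- 3×B + 2×C + 1×D: weight 30, value 205
- 2×B + 2×C + 2×D: weight 36, value 196
- 3×B + 1×C + 2×D: weight 33, value 194
Best: $231.

$231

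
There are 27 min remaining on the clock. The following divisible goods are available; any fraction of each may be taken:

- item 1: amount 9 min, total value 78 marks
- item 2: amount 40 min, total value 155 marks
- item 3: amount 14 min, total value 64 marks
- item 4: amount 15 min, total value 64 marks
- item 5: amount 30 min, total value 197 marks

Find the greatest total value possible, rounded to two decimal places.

196.20

Take in order of value per unit:
- item 1 (78/9 per unit): all 9 → value 78, running total 78.00
- item 5 (197/30 per unit): 18 of 30 → value 18×197/30 = 118.2000, running total 196.20
Total 196.20.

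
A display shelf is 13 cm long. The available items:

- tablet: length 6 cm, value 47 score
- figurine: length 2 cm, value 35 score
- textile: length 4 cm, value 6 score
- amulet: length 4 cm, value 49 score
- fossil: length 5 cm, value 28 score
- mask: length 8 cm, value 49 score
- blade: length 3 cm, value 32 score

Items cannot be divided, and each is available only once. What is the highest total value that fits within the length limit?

This is a 0/1 knapsack; check combinations near the capacity.
- tablet+figurine+amulet: length 6+2+4=12, value 47+35+49=131
- tablet+amulet+blade: length 6+4+3=13, value 47+49+32=128
- figurine+textile+amulet+blade: length 2+4+4+3=13, value 35+6+49+32=122
Best: 131 score.

131 score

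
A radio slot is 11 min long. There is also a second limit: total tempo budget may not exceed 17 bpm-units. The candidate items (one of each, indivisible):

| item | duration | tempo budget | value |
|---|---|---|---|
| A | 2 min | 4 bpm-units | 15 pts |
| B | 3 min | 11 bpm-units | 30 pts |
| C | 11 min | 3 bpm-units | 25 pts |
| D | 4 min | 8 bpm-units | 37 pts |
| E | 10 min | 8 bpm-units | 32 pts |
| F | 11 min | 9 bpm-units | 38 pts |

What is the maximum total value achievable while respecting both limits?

Feasible sets respecting both limits:
- A+D: duration 6, tempo budget 12, value 52
- A+B: duration 5, tempo budget 15, value 45
- F: duration 11, tempo budget 9, value 38
- D: duration 4, tempo budget 8, value 37
Best: 52 pts.

52 pts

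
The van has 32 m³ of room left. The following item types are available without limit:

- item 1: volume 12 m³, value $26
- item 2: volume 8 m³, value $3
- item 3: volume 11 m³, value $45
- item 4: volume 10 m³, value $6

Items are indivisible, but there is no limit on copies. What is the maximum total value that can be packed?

$96

Best value-per-unit is item 3 at 45/11; filling with it alone gives 2×45 = 90.
Optimal mix: 2×item 3 + 1×item 4 → volume 32, value 96.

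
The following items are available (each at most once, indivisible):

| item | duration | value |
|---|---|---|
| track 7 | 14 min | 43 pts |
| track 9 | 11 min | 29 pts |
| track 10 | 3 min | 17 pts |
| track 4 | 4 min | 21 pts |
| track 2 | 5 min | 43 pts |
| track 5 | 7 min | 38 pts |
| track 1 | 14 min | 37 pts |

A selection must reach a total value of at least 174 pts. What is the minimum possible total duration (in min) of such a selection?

41

Subsets with value ≥ 174, sorted by total duration:
- track 7+track 9+track 4+track 2+track 5: duration 41, value 174
- track 7+track 10+track 2+track 5+track 1: duration 43, value 178
- track 7+track 9+track 10+track 4+track 2+track 5: duration 44, value 191
- track 9+track 10+track 4+track 2+track 5+track 1: duration 44, value 185
Minimum duration: 41 min.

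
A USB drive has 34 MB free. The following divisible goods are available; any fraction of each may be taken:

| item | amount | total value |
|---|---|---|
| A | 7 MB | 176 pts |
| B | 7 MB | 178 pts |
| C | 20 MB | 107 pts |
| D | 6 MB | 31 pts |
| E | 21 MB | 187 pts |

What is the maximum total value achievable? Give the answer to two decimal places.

532.10

Take in order of value per unit:
- B (178/7 per unit): all 7 → value 178, running total 178.00
- A (176/7 per unit): all 7 → value 176, running total 354.00
- E (187/21 per unit): 20 of 21 → value 20×187/21 = 178.0952, running total 532.10
Total 532.10.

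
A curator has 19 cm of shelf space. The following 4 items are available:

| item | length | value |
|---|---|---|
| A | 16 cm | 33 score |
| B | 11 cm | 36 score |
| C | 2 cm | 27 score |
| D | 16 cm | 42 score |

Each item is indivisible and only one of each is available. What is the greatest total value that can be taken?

69 score

Check high-value combinations within 19 cm:
- C+D: length 2+16=18, value 27+42=69
- B+C: length 11+2=13, value 36+27=63
- A+C: length 16+2=18, value 33+27=60
- D: length 16, value 42
- B: length 11, value 36
Best: 69 score.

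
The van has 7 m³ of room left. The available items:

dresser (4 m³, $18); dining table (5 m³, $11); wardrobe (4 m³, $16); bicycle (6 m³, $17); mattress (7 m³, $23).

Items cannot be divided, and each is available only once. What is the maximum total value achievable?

This is a 0/1 knapsack; check combinations near the capacity.
- mattress: volume 7, value 23
- dresser: volume 4, value 18
- bicycle: volume 6, value 17
Best: $23.

$23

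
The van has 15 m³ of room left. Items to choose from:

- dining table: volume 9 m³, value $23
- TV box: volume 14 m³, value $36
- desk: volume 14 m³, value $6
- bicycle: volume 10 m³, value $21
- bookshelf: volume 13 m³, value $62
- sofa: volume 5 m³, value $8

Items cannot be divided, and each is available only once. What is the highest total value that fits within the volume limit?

$62

This is a 0/1 knapsack; check combinations near the capacity.
- bookshelf: volume 13, value 62
- TV box: volume 14, value 36
- dining table+sofa: volume 9+5=14, value 23+8=31
Best: $62.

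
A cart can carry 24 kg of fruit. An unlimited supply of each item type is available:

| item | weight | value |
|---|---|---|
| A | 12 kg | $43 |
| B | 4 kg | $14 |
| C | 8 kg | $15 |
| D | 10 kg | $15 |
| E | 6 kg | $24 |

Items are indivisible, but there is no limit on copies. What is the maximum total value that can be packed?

Best value-per-unit is E at 24/6, and filling with it alone uses weight 4×6=24. No mix of the others beats 4×24 = 96.

$96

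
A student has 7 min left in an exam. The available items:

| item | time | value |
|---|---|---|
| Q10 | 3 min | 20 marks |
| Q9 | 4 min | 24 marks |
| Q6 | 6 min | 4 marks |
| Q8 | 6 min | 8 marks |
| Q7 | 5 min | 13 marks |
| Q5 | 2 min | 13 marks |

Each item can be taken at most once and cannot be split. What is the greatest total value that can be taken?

44 marks

This is a 0/1 knapsack; check combinations near the capacity.
- Q10+Q9: time 3+4=7, value 20+24=44
- Q9+Q5: time 4+2=6, value 24+13=37
- Q10+Q5: time 3+2=5, value 20+13=33
Best: 44 marks.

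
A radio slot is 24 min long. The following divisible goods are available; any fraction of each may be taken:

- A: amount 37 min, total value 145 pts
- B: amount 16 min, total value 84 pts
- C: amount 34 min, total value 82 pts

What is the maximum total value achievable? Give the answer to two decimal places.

Take in order of value per unit:
- B (84/16 per unit): all 16 → value 84, running total 84.00
- A (145/37 per unit): 8 of 37 → value 8×145/37 = 31.3514, running total 115.35
Total 115.35.

115.35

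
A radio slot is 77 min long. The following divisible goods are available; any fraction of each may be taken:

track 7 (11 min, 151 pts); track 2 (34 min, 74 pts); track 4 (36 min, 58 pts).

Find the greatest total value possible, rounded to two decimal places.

276.56

Take in order of value per unit:
- track 7 (151/11 per unit): all 11 → value 151, running total 151.00
- track 2 (74/34 per unit): all 34 → value 74, running total 225.00
- track 4 (58/36 per unit): 32 of 36 → value 32×58/36 = 51.5556, running total 276.56
Total 276.56.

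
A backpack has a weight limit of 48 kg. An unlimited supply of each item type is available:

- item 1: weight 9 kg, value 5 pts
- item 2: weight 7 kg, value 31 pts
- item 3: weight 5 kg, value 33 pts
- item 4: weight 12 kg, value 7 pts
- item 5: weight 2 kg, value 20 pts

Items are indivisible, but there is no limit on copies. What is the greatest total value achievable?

Best value-per-unit is item 5 at 20/2, and filling with it alone uses weight 24×2=48. No mix of the others beats 24×20 = 480.

480 pts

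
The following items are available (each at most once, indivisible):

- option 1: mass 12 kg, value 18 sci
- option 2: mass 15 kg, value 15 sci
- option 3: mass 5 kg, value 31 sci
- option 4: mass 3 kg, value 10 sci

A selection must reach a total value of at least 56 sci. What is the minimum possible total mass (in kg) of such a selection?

Subsets with value ≥ 56, sorted by total mass:
- option 1+option 3+option 4: mass 20, value 59
- option 2+option 3+option 4: mass 23, value 56
- option 1+option 2+option 3: mass 32, value 64
- option 1+option 2+option 3+option 4: mass 35, value 74
Minimum mass: 20 kg.

20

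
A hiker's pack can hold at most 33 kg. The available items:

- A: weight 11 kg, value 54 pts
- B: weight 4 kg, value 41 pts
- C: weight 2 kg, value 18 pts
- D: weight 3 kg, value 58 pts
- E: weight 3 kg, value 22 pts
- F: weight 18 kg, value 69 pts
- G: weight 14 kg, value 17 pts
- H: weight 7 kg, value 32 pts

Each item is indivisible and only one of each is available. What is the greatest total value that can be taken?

This is a 0/1 knapsack; check combinations near the capacity.
- A+B+C+D+E+H: weight 11+4+2+3+3+7=30, value 54+41+18+58+22+32=225
- B+C+D+E+F: weight 4+2+3+3+18=30, value 41+18+58+22+69=208
- A+B+D+E+H: weight 11+4+3+3+7=28, value 54+41+58+22+32=207
Best: 225 pts.

225 pts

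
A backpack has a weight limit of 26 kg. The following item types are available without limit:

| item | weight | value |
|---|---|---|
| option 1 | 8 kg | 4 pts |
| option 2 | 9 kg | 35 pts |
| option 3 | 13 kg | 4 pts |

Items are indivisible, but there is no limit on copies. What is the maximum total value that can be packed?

Best value-per-unit is option 2 at 35/9; filling with it alone gives 2×35 = 70.
Optimal mix: 1×option 1 + 2×option 2 → weight 26, value 74.

74 pts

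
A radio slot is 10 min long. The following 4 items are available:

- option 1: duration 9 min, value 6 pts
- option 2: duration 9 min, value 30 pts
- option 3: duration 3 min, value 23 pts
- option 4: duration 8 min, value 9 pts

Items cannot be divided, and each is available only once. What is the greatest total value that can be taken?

30 pts

Check high-value combinations within 10 min:
- option 2: duration 9, value 30
- option 3: duration 3, value 23
- option 4: duration 8, value 9
- option 1: duration 9, value 6
Best: 30 pts.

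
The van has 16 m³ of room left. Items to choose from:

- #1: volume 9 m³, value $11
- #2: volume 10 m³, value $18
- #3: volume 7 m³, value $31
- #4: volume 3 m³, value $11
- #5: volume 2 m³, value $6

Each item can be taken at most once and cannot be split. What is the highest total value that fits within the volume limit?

Check high-value combinations within 16 m³:
- #3+#4+#5: volume 7+3+2=12, value 31+11+6=48
- #3+#4: volume 7+3=10, value 31+11=42
- #1+#3: volume 9+7=16, value 11+31=42
Best: $48.

$48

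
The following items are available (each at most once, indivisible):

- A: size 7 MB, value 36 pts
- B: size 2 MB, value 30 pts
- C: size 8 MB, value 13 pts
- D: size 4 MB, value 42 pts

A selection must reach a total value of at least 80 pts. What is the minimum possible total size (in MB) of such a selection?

13

Subsets with value ≥ 80, sorted by total size:
- A+B+D: size 13, value 108
- B+C+D: size 14, value 85
Minimum size: 13 MB.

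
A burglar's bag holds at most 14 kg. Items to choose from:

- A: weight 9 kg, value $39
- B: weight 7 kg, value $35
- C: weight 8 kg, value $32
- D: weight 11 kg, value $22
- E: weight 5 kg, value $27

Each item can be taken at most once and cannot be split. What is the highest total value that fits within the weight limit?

$66

This is a 0/1 knapsack; check combinations near the capacity.
- A+E: weight 9+5=14, value 39+27=66
- B+E: weight 7+5=12, value 35+27=62
- C+E: weight 8+5=13, value 32+27=59
- A: weight 9, value 39
- B: weight 7, value 35
Best: $66.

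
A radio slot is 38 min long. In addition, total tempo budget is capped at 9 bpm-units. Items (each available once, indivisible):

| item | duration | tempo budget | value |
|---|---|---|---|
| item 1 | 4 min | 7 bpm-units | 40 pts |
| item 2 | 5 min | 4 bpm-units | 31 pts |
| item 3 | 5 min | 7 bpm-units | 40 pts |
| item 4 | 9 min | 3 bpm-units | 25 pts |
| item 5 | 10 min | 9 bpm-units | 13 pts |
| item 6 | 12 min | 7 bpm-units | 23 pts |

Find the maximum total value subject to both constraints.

Feasible sets respecting both limits:
- item 2+item 4: duration 14, tempo budget 7, value 56
- item 1: duration 4, tempo budget 7, value 40
- item 3: duration 5, tempo budget 7, value 40
Best: 56 pts.

56 pts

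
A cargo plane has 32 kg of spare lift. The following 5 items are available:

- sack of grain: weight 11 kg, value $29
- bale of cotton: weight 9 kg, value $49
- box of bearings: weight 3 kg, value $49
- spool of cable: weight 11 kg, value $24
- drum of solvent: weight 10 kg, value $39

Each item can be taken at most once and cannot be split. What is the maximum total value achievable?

This is a 0/1 knapsack; check combinations near the capacity.
- bale of cotton+box of bearings+drum of solvent: weight 9+3+10=22, value 49+49+39=137
- sack of grain+bale of cotton+box of bearings: weight 11+9+3=23, value 29+49+49=127
- bale of cotton+box of bearings+spool of cable: weight 9+3+11=23, value 49+49+24=122
- sack of grain+box of bearings+drum of solvent: weight 11+3+10=24, value 29+49+39=117
Best: $137.

$137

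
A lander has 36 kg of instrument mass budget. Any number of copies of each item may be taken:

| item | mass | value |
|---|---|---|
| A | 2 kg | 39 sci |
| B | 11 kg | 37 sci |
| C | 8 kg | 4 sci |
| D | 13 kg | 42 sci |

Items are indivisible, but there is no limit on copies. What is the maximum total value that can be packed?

Best value-per-unit is A at 39/2, and filling with it alone uses mass 18×2=36. No mix of the others beats 18×39 = 702.

702 sci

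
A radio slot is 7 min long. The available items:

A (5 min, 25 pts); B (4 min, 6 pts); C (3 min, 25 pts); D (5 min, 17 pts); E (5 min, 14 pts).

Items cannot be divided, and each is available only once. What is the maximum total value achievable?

31 pts

Check high-value combinations within 7 min:
- B+C: duration 4+3=7, value 6+25=31
- C: duration 3, value 25
- A: duration 5, value 25
- D: duration 5, value 17
Best: 31 pts.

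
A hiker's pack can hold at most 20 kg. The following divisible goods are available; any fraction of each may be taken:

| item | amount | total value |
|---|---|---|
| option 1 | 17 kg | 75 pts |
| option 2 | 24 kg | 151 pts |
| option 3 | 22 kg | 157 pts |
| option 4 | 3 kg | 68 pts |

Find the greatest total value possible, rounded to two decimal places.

189.32

Take in order of value per unit:
- option 4 (68/3 per unit): all 3 → value 68, running total 68.00
- option 3 (157/22 per unit): 17 of 22 → value 17×157/22 = 121.3182, running total 189.32
Total 189.32.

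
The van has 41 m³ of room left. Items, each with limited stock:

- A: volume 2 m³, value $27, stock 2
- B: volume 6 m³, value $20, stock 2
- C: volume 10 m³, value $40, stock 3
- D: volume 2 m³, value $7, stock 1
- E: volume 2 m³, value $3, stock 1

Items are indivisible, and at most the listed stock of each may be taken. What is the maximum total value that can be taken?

Best selections within volume 41 and stock limits:
- 2×A + 1×B + 3×C: volume 40, value 194
- 2×A + 3×C + 1×D + 1×E: volume 38, value 184
- 2×A + 2×B + 2×C + 1×D + 1×E: volume 40, value 184
- 2×A + 3×C + 1×D: volume 36, value 181
Best: $194.

$194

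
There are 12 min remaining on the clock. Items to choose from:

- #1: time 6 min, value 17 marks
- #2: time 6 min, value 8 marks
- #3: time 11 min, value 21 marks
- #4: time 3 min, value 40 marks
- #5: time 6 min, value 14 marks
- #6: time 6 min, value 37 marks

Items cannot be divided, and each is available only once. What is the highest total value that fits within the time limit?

77 marks

Check high-value combinations within 12 min:
- #4+#6: time 3+6=9, value 40+37=77
- #1+#4: time 6+3=9, value 17+40=57
- #4+#5: time 3+6=9, value 40+14=54
- #1+#6: time 6+6=12, value 17+37=54
- #5+#6: time 6+6=12, value 14+37=51
Best: 77 marks.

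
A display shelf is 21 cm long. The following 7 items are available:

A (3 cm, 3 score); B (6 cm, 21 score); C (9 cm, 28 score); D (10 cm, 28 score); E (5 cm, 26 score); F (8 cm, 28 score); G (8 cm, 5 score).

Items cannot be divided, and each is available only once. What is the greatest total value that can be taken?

Check high-value combinations within 21 cm:
- B+E+F: length 6+5+8=19, value 21+26+28=75
- B+C+E: length 6+9+5=20, value 21+28+26=75
- B+D+E: length 6+10+5=21, value 21+28+26=75
- A+C+F: length 3+9+8=20, value 3+28+28=59
- A+D+F: length 3+10+8=21, value 3+28+28=59
Best: 75 score.

75 score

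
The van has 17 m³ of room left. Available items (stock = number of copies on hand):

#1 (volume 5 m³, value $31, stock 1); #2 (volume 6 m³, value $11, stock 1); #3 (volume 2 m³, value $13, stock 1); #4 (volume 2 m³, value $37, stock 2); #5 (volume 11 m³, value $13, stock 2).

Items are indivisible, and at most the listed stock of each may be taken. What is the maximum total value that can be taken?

Best selections within volume 17 and stock limits:
- 1×#1 + 1×#2 + 1×#3 + 2×#4: volume 17, value 129
- 1×#1 + 1×#3 + 2×#4: volume 11, value 118
Best: $129.

$129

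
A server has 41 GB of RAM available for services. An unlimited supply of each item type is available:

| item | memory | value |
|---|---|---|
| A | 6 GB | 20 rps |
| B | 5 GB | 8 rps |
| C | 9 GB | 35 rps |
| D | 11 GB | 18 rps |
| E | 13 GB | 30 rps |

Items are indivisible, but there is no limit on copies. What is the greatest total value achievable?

148 rps

Best value-per-unit is C at 35/9; filling with it alone gives 4×35 = 140.
Optimal mix: 1×B + 4×C → memory 41, value 148.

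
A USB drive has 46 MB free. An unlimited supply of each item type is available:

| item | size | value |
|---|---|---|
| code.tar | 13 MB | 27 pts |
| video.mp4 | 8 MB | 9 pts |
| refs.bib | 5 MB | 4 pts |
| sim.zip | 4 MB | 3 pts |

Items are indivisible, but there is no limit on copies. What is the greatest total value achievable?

85 pts

Best value-per-unit is code.tar at 27/13; filling with it alone gives 3×27 = 81.
Optimal mix: 3×code.tar + 1×refs.bib → size 44, value 85.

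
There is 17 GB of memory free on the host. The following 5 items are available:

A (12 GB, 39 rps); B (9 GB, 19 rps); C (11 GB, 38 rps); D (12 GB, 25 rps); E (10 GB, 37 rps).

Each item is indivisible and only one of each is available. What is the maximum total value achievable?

39 rps

This is a 0/1 knapsack; check combinations near the capacity.
- A: memory 12, value 39
- C: memory 11, value 38
- E: memory 10, value 37
- D: memory 12, value 25
Best: 39 rps.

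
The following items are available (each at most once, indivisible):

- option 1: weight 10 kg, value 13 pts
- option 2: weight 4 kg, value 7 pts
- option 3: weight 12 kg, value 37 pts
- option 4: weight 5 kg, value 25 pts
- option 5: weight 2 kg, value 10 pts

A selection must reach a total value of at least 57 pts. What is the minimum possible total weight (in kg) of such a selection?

Subsets with value ≥ 57, sorted by total weight:
- option 3+option 4: weight 17, value 62
- option 3+option 4+option 5: weight 19, value 72
- option 2+option 3+option 4: weight 21, value 69
Minimum weight: 17 kg.

17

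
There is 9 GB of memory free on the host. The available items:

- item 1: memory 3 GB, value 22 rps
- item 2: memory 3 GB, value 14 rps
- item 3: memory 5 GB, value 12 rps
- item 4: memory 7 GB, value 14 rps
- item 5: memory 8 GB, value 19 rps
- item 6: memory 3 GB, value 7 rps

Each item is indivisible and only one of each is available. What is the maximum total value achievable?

43 rps

Check high-value combinations within 9 GB:
- item 1+item 2+item 6: memory 3+3+3=9, value 22+14+7=43
- item 1+item 2: memory 3+3=6, value 22+14=36
- item 1+item 3: memory 3+5=8, value 22+12=34
- item 1+item 6: memory 3+3=6, value 22+7=29
Best: 43 rps.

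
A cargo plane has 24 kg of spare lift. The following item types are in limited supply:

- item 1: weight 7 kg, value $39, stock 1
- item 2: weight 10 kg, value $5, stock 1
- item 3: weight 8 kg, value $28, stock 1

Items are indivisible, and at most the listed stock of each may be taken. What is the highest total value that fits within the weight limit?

Top feasible selections:
- 1×item 1 + 1×item 3: weight 15, value 67
- 1×item 1 + 1×item 2: weight 17, value 44
- 1×item 1: weight 7, value 39
- 1×item 2 + 1×item 3: weight 18, value 33
Best: $67.

$67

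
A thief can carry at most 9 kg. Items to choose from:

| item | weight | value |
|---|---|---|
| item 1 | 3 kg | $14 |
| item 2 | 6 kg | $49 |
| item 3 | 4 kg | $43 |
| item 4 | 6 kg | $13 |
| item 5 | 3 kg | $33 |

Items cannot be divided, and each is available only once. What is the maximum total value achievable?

$82

This is a 0/1 knapsack; check combinations near the capacity.
- item 2+item 5: weight 6+3=9, value 49+33=82
- item 3+item 5: weight 4+3=7, value 43+33=76
- item 1+item 2: weight 3+6=9, value 14+49=63
- item 1+item 3: weight 3+4=7, value 14+43=57
Best: $82.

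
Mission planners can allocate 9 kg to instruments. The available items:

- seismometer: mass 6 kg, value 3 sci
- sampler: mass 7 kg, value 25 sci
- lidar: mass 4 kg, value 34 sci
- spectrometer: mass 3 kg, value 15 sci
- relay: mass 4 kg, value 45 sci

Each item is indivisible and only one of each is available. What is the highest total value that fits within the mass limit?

79 sci

This is a 0/1 knapsack; check combinations near the capacity.
- lidar+relay: mass 4+4=8, value 34+45=79
- spectrometer+relay: mass 3+4=7, value 15+45=60
- lidar+spectrometer: mass 4+3=7, value 34+15=49
- relay: mass 4, value 45
Best: 79 sci.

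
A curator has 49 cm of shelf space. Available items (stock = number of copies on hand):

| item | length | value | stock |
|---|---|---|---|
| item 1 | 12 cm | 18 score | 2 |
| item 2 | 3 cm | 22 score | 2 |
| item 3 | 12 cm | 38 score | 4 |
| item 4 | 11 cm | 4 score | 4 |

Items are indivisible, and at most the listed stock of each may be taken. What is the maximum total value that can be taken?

158 score

Best selections within length 49 and stock limits:
- 2×item 2 + 3×item 3: length 42, value 158
- 4×item 3: length 48, value 152
Best: 158 score.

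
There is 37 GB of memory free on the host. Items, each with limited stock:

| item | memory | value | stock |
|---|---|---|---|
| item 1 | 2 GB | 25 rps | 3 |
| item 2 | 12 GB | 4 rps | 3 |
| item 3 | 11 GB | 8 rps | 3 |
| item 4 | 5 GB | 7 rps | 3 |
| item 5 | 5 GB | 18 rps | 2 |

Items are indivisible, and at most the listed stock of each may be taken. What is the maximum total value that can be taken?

133 rps

Best selections within memory 37 and stock limits:
- 3×item 1 + 1×item 3 + 2×item 4 + 2×item 5: memory 37, value 133
- 3×item 1 + 3×item 4 + 2×item 5: memory 31, value 132
- 3×item 1 + 1×item 3 + 1×item 4 + 2×item 5: memory 32, value 126
Best: 133 rps.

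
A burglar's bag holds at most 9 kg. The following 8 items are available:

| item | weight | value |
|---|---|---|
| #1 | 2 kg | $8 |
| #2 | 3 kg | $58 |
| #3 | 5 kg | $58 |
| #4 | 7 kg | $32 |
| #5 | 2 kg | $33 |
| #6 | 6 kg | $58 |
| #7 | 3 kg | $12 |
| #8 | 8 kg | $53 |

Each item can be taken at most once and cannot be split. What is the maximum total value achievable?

$116

Check high-value combinations within 9 kg:
- #2+#3: weight 3+5=8, value 58+58=116
- #2+#6: weight 3+6=9, value 58+58=116
- #2+#5+#7: weight 3+2+3=8, value 58+33+12=103
- #1+#2+#5: weight 2+3+2=7, value 8+58+33=99
Best: $116.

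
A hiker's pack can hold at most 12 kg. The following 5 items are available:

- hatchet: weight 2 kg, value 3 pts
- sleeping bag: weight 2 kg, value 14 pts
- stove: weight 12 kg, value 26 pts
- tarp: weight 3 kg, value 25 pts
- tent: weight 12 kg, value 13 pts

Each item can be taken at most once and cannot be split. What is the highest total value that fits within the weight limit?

42 pts

Check high-value combinations within 12 kg:
- hatchet+sleeping bag+tarp: weight 2+2+3=7, value 3+14+25=42
- sleeping bag+tarp: weight 2+3=5, value 14+25=39
- hatchet+tarp: weight 2+3=5, value 3+25=28
- stove: weight 12, value 26
- tarp: weight 3, value 25
Best: 42 pts.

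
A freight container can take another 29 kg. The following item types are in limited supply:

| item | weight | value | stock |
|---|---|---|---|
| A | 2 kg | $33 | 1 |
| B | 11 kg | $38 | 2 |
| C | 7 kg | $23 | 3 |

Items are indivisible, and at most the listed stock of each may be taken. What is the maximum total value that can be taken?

Best selections within weight 29 and stock limits:
- 1×A + 1×B + 2×C: weight 27, value 117
- 1×A + 2×B: weight 24, value 109
Best: $117.

$117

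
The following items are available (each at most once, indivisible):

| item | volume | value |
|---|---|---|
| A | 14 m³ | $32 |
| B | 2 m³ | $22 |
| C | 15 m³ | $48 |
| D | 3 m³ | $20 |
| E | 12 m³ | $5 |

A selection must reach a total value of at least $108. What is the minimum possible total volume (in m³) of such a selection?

Subsets with value ≥ 108, sorted by total volume:
- A+B+C+D: volume 34, value 122
- A+B+C+D+E: volume 46, value 127
Minimum volume: 34 m³.

34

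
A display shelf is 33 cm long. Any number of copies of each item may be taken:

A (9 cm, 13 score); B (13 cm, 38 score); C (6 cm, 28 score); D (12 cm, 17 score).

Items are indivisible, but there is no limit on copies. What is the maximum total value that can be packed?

Best value-per-unit is C at 28/6, and filling with it alone uses length 5×6=30. No mix of the others beats 5×28 = 140.

140 score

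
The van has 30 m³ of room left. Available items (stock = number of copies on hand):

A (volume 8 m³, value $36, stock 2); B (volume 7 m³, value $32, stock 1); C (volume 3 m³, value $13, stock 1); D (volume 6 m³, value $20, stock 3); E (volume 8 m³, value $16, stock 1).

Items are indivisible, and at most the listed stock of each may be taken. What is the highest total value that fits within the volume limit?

Best selections within volume 30 and stock limits:
- 2×A + 1×B + 1×D: volume 29, value 124
- 1×A + 1×B + 1×C + 2×D: volume 30, value 121
- 2×A + 1×B + 1×C: volume 26, value 117
- 2×A + 2×D: volume 28, value 112
Best: $124.

$124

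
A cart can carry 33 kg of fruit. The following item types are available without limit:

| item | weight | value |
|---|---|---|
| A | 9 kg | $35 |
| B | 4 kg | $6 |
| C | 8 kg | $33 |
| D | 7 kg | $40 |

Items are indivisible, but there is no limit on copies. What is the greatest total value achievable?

$166

Best value-per-unit is D at 40/7; filling with it alone gives 4×40 = 160.
Optimal mix: 1×B + 4×D → weight 32, value 166.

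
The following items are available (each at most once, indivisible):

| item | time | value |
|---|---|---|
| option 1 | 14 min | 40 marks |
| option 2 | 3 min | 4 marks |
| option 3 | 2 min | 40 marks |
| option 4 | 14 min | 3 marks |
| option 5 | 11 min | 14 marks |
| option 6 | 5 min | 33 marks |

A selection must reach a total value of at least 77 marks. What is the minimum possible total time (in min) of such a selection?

10

Subsets with value ≥ 77, sorted by total time:
- option 2+option 3+option 6: time 10, value 77
- option 1+option 3: time 16, value 80
Minimum time: 10 min.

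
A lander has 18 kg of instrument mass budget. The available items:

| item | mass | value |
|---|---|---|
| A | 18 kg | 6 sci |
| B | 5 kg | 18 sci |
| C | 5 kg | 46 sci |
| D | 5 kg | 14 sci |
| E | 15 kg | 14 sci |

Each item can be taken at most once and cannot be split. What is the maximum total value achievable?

Check high-value combinations within 18 kg:
- B+C+D: mass 5+5+5=15, value 18+46+14=78
- B+C: mass 5+5=10, value 18+46=64
- C+D: mass 5+5=10, value 46+14=60
Best: 78 sci.

78 sci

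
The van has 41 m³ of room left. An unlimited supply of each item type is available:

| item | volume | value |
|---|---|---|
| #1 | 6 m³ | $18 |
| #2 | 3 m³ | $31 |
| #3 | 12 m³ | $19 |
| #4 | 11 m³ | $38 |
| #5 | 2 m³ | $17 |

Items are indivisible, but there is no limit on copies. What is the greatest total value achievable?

$420

Best value-per-unit is #2 at 31/3; filling with it alone gives 13×31 = 403.
Optimal mix: 13×#2 + 1×#5 → volume 41, value 420.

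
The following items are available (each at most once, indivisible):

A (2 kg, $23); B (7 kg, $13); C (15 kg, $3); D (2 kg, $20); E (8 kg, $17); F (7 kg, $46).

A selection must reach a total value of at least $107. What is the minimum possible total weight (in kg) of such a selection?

Subsets with value ≥ 107, sorted by total weight:
- A+B+D+E+F: weight 26, value 119
- A+C+D+E+F: weight 34, value 109
Minimum weight: 26 kg.

26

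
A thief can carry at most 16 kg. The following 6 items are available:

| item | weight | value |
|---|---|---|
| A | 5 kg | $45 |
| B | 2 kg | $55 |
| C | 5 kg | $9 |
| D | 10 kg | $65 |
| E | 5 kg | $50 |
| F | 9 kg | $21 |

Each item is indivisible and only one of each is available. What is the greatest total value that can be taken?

$150

Check high-value combinations within 16 kg:
- A+B+E: weight 5+2+5=12, value 45+55+50=150
- B+E+F: weight 2+5+9=16, value 55+50+21=126
- A+B+F: weight 5+2+9=16, value 45+55+21=121
- B+D: weight 2+10=12, value 55+65=120
- D+E: weight 10+5=15, value 65+50=115
Best: $150.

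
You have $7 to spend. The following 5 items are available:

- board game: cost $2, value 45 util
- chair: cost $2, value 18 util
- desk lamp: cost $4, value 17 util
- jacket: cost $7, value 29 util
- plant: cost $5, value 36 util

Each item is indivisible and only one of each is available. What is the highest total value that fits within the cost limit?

81 util

This is a 0/1 knapsack; check combinations near the capacity.
- board game+plant: cost 2+5=7, value 45+36=81
- board game+chair: cost 2+2=4, value 45+18=63
- board game+desk lamp: cost 2+4=6, value 45+17=62
- chair+plant: cost 2+5=7, value 18+36=54
- board game: cost 2, value 45
Best: 81 util.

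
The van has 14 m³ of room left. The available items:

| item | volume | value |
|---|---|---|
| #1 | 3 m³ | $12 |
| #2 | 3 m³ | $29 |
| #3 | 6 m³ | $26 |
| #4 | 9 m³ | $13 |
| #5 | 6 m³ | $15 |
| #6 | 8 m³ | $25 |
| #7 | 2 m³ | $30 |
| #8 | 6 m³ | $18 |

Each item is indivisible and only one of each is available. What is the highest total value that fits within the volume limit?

Check high-value combinations within 14 m³:
- #1+#2+#3+#7: volume 3+3+6+2=14, value 12+29+26+30=97
- #1+#2+#7+#8: volume 3+3+2+6=14, value 12+29+30+18=89
- #1+#2+#5+#7: volume 3+3+6+2=14, value 12+29+15+30=86
- #2+#3+#7: volume 3+6+2=11, value 29+26+30=85
Best: $97.

$97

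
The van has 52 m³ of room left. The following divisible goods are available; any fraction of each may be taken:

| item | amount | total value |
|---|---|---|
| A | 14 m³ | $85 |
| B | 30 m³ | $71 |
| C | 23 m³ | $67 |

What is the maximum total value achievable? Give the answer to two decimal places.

187.50

Take in order of value per unit:
- A (85/14 per unit): all 14 → value 85, running total 85.00
- C (67/23 per unit): all 23 → value 67, running total 152.00
- B (71/30 per unit): 15 of 30 → value 15×71/30 = 35.5000, running total 187.50
Total 187.50.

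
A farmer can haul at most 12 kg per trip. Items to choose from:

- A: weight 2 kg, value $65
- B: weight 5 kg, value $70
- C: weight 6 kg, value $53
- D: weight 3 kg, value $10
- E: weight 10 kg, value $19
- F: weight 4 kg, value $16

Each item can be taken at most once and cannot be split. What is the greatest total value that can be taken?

Check high-value combinations within 12 kg:
- A+B+F: weight 2+5+4=11, value 65+70+16=151
- A+B+D: weight 2+5+3=10, value 65+70+10=145
- A+B: weight 2+5=7, value 65+70=135
- A+C+F: weight 2+6+4=12, value 65+53+16=134
- A+C+D: weight 2+6+3=11, value 65+53+10=128
Best: $151.

$151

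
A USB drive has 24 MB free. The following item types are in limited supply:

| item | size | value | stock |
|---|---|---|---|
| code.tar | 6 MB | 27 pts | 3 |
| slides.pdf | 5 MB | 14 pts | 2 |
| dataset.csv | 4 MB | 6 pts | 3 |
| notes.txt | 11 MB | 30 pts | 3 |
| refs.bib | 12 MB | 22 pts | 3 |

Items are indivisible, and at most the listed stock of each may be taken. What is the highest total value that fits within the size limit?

Best selections within size 24 and stock limits:
- 3×code.tar + 1×slides.pdf: size 23, value 95
- 3×code.tar + 1×dataset.csv: size 22, value 87
- 2×code.tar + 1×notes.txt: size 23, value 84
Best: 95 pts.

95 pts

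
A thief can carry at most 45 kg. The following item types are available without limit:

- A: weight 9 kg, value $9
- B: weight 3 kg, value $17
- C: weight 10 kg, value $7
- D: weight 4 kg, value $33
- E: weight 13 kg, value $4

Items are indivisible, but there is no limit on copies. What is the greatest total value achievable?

Best value-per-unit is D at 33/4, and filling with it alone uses weight 11×4=44. No mix of the others beats 11×33 = 363.

$363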